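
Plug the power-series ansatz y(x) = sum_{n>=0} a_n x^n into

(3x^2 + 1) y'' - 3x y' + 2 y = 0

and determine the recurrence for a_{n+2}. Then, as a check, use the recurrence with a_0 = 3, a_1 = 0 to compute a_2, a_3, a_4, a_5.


Substitute y = sum_n a_n x^n.
(1 + 3 x^2) y'' contributes (n+2)(n+1) a_{n+2} + 3 n(n-1) a_n at x^n.
-3 x y'(x) contributes -3 n a_n at x^n.
2 y(x) contributes 2 a_n at x^n.
Matching x^n: (n+2)(n+1) a_{n+2} + (3 n(n-1) - 3 n + 2) a_n = 0.
Thus a_{n+2} = (-3 n(n-1) + 3 n - 2) / ((n+1)(n+2)) * a_n.

Check with a_0 = 3, a_1 = 0 (apply the recurrence for n = 0, 1, 2, 3): a_0 = 3, a_1 = 0, a_2 = -3, a_3 = 0, a_4 = 1/2, a_5 = 0.

a_(n+2) = (-3 n(n-1) + 3 n - 2) / ((n+1)(n+2)) * a_n; check: a_0 = 3, a_1 = 0, a_2 = -3, a_3 = 0, a_4 = 1/2, a_5 = 0


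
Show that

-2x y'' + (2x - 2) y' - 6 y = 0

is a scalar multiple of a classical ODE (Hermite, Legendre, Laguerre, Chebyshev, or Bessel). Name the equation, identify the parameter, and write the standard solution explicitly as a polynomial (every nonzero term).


All three coefficients share the factor -2; dividing through by -2 gives  x y'' + (1 - x) y' + 3 y = 0.
This matches the Laguerre equation x y'' + (1 - x) y' + n y = 0 with n = 3; the polynomial solution is L_3(x).
With y = sum_k a_k x^k, matching x^k gives (k+1)k a_{k+1} + (k+1) a_{k+1} - k a_k + n a_k = 0, i.e. (k+1)^2 a_{k+1} = (k - n) a_k = (k - 3) a_k. The right side vanishes at k = 3, so the series terminates at degree 3.
Standard normalization L_n(0) = 1 gives a_0 = 1. Work upward with a_{k+1} = (k - 3) a_k / (k+1)^2:
  a_1 = (0 - 3)(1) / 1^2 = -3/1 = -3
  a_2 = (1 - 3)(-3) / 2^2 = 6/4 = 3/2
  a_3 = (2 - 3)(3/2) / 3^2 = (-3/2)/9 = -1/6
Hence L_3(x) = -x^3/6 + 3 x^2/2 - 3 x + 1.

L_3(x); series = -x^3/6 + 3 x^2/2 - 3 x + 1


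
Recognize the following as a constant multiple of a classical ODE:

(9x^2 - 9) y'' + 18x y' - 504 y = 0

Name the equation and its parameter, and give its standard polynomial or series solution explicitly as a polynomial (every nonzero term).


All three coefficients share the factor -9; dividing through by -9 gives  (1 - x^2) y'' - 2x y' + 56 y = 0.
This matches the Legendre equation (1 - x^2) y'' - 2x y' + n(n+1) y = 0 (note the -2x y' term) with n(n+1) = 56, so n = 7; the polynomial solution is P_7(x).
With y = sum_k a_k x^k, matching x^k gives (k+2)(k+1) a_{k+2} = [k(k+1) - n(n+1)] a_k = (k - 7)(k + 8) a_k. The right side vanishes at k = 7, so the series with the parity of 7 terminates at degree 7.
Standard normalization (P_n(1) = 1): leading coefficient (2n)!/(2^n (n!)^2) = 87178291200/(128*25401600) = 429/16, so a_7 = 429/16. Work downward with a_k = (k+1)(k+2) a_{k+2} / ((k - 7)(k + 8)):
  a_5 = (6)(7)(429/16) / ((5 - 7)(5 + 8)) = (9009/8)/(-26) = -693/16
  a_3 = (4)(5)(-693/16) / ((3 - 7)(3 + 8)) = (-3465/4)/(-44) = 315/16
  a_1 = (2)(3)(315/16) / ((1 - 7)(1 + 8)) = (945/8)/(-54) = -35/16
Hence P_7(x) = 429 x^7/16 - 693 x^5/16 + 315 x^3/16 - 35 x/16.

P_7(x); series = 429 x^7/16 - 693 x^5/16 + 315 x^3/16 - 35 x/16


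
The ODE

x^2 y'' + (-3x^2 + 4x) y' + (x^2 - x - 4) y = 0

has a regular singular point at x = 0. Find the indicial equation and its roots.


Divide by x^2 to reach normal form y'' + P_1(x) y' + P_2(x) y = 0 with P_1(x) = -3 + 4/x and P_2(x) = 1 - 1/x - 4/x^2.
x = 0 is a singular point because the y'-coefficient -3 + 4/x has a pole at x = 0 and the y-coefficient 1 - 1/x - 4/x^2 has a pole at x = 0.
It is a regular singular point because x P_1(x) = p(x) = 4 - 3x and x^2 P_2(x) = q(x) = x^2 - x - 4 are polynomials, hence analytic at x = 0.
p(0) = 4,  q(0) = -4.
Indicial equation: r(r-1) + p(0) r + q(0) = 0, i.e. r^2 + (p(0) - 1) r + q(0) = 0, i.e. r^2 + 3 r - 4 = 0.
Discriminant: (3)^2 - 4(-4) = 25, so r = (-3 ± 5)/2.
Solving: r_1 = 1, r_2 = -4.

indicial: r^2 + 3 r - 4 = 0; roots r_1 = 1, r_2 = -4


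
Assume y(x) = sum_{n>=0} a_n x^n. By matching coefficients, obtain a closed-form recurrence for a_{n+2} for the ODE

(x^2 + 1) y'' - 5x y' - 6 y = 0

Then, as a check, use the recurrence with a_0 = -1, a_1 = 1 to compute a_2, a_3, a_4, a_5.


Substitute y = sum_n a_n x^n.
(1 + 1 x^2) y'' contributes (n+2)(n+1) a_{n+2} + n(n-1) a_n at x^n.
-5 x y'(x) contributes -5 n a_n at x^n.
-6 y(x) contributes -6 a_n at x^n.
Matching x^n: (n+2)(n+1) a_{n+2} + (n(n-1) - 5 n - 6) a_n = 0.
Thus a_{n+2} = (-n(n-1) + 5 n + 6) / ((n+1)(n+2)) * a_n.

Check with a_0 = -1, a_1 = 1 (apply the recurrence for n = 0, 1, 2, 3): a_0 = -1, a_1 = 1, a_2 = -3, a_3 = 11/6, a_4 = -7/2, a_5 = 11/8.

a_(n+2) = (-n(n-1) + 5 n + 6) / ((n+1)(n+2)) * a_n; check: a_0 = -1, a_1 = 1, a_2 = -3, a_3 = 11/6, a_4 = -7/2, a_5 = 11/8


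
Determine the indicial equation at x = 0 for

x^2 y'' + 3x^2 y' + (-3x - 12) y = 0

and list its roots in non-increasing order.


Divide by x^2 to reach normal form y'' + P_1(x) y' + P_2(x) y = 0 with P_1(x) = 3 and P_2(x) = -3/x - 12/x^2.
x = 0 is a singular point because the y-coefficient -3/x - 12/x^2 has a pole at x = 0.
It is a regular singular point because x P_1(x) = p(x) = 3x and x^2 P_2(x) = q(x) = -3x - 12 are polynomials, hence analytic at x = 0.
p(0) = 0,  q(0) = -12.
Indicial equation: r(r-1) + p(0) r + q(0) = 0, i.e. r^2 + (p(0) - 1) r + q(0) = 0, i.e. r^2 - 1 r - 12 = 0.
Discriminant: (-1)^2 - 4(-12) = 49, so r = (1 ± 7)/2.
Solving: r_1 = 4, r_2 = -3.

indicial: r^2 - 1 r - 12 = 0; roots r_1 = 4, r_2 = -3


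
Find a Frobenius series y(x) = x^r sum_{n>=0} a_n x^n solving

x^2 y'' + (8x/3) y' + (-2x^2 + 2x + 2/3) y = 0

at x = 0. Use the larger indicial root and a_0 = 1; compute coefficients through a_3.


Write in Frobenius form y'' + (p(x)/x) y' + (q(x)/x^2) y = 0:
  p(x) = 8/3,  q(x) = -2x^2 + 2x + 2/3.
Indicial equation: r(r-1) + (8/3) r + (2/3) = 0 -> roots r_1 = -2/3, r_2 = -1.
Take r = r_1 = -2/3. Let y(x) = x^r sum_{n>=0} a_n x^n with a_0 = 1.
Substitute y = x^r sum a_n x^n and match x^{r+n}. The recurrence is
  D(n) a_n + 2 a_{n-1} - 2 a_{n-2} = 0,  where D(n) = (r+n)(r+n-1) + (8/3)(r+n) + (2/3).
  a_n = [-2 a_{n-1} + 2 a_{n-2}] / D(n).
Since the indicial polynomial factors as (r - r_1)(r - r_2), D(n) = (r_1 + n - r_1)(r_1 + n - r_2) = n(n + 1/3).
Evaluating step by step (a_0 = 1):
  n = 1: D(1) = 1(1 + 1/3) = 4/3; numerator = -2(1) = -2; a_1 = (-2)/(4/3) = -3/2
  n = 2: D(2) = 2(2 + 1/3) = 14/3; numerator = -2(-3/2) + 2(1) = 5; a_2 = (5)/(14/3) = 15/14
  n = 3: D(3) = 3(3 + 1/3) = 10; numerator = -2(15/14) + 2(-3/2) = -36/7; a_3 = (-36/7)/(10) = -18/35

r = -2/3; a_0 = 1; a_1 = -3/2; a_2 = 15/14; a_3 = -18/35


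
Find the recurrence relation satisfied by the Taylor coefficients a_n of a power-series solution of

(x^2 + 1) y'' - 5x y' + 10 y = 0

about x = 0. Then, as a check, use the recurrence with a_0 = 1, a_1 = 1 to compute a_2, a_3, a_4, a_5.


Substitute y = sum_n a_n x^n.
(1 + 1 x^2) y'' contributes (n+2)(n+1) a_{n+2} + n(n-1) a_n at x^n.
-5 x y'(x) contributes -5 n a_n at x^n.
10 y(x) contributes 10 a_n at x^n.
Matching x^n: (n+2)(n+1) a_{n+2} + (n(n-1) - 5 n + 10) a_n = 0.
Thus a_{n+2} = (-n(n-1) + 5 n - 10) / ((n+1)(n+2)) * a_n.

Check with a_0 = 1, a_1 = 1 (apply the recurrence for n = 0, 1, 2, 3): a_0 = 1, a_1 = 1, a_2 = -5, a_3 = -5/6, a_4 = 5/6, a_5 = 1/24.

a_(n+2) = (-n(n-1) + 5 n - 10) / ((n+1)(n+2)) * a_n; check: a_0 = 1, a_1 = 1, a_2 = -5, a_3 = -5/6, a_4 = 5/6, a_5 = 1/24


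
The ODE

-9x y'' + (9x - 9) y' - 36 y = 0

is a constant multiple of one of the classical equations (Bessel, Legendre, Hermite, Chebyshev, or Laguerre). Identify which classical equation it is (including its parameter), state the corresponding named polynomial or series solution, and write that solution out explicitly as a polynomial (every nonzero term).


All three coefficients share the factor -9; dividing through by -9 gives  x y'' + (1 - x) y' + 4 y = 0.
This matches the Laguerre equation x y'' + (1 - x) y' + n y = 0 with n = 4; the polynomial solution is L_4(x).
With y = sum_k a_k x^k, matching x^k gives (k+1)k a_{k+1} + (k+1) a_{k+1} - k a_k + n a_k = 0, i.e. (k+1)^2 a_{k+1} = (k - n) a_k = (k - 4) a_k. The right side vanishes at k = 4, so the series terminates at degree 4.
Standard normalization L_n(0) = 1 gives a_0 = 1. Work upward with a_{k+1} = (k - 4) a_k / (k+1)^2:
  a_1 = (0 - 4)(1) / 1^2 = -4/1 = -4
  a_2 = (1 - 4)(-4) / 2^2 = 12/4 = 3
  a_3 = (2 - 4)(3) / 3^2 = -6/9 = -2/3
  a_4 = (3 - 4)(-2/3) / 4^2 = (2/3)/16 = 1/24
Hence L_4(x) = x^4/24 - 2 x^3/3 + 3 x^2 - 4 x + 1.

L_4(x); series = x^4/24 - 2 x^3/3 + 3 x^2 - 4 x + 1


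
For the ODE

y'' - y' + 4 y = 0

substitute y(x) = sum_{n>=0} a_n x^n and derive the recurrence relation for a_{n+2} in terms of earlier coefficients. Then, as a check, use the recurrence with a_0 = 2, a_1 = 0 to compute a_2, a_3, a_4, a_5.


Substitute y = sum_n a_n x^n.
y''(x) has coefficient (n+2)(n+1) a_{n+2} at x^n;
-y'(x) has coefficient -(n+1) a_{n+1} at x^n;
4 y(x) has coefficient 4 a_n at x^n.
Matching x^n: (n+2)(n+1) a_{n+2} - (n+1) a_{n+1} + 4 a_n = 0.
Thus a_{n+2} = [(n+1) a_{n+1} - 4 a_n] / ((n+1)(n+2)).

Check with a_0 = 2, a_1 = 0 (apply the recurrence for n = 0, 1, 2, 3): a_0 = 2, a_1 = 0, a_2 = -4, a_3 = -4/3, a_4 = 1, a_5 = 7/15.

a_(n+2) = [(n+1) a_(n+1) - 4 a_n] / ((n+1)(n+2)); check: a_0 = 2, a_1 = 0, a_2 = -4, a_3 = -4/3, a_4 = 1, a_5 = 7/15


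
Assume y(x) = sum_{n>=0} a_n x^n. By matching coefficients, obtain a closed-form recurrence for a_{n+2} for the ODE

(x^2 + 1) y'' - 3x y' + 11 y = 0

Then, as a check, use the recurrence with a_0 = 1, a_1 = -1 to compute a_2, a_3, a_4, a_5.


Substitute y = sum_n a_n x^n.
(1 + 1 x^2) y'' contributes (n+2)(n+1) a_{n+2} + n(n-1) a_n at x^n.
-3 x y'(x) contributes -3 n a_n at x^n.
11 y(x) contributes 11 a_n at x^n.
Matching x^n: (n+2)(n+1) a_{n+2} + (n(n-1) - 3 n + 11) a_n = 0.
Thus a_{n+2} = (-n(n-1) + 3 n - 11) / ((n+1)(n+2)) * a_n.

Check with a_0 = 1, a_1 = -1 (apply the recurrence for n = 0, 1, 2, 3): a_0 = 1, a_1 = -1, a_2 = -11/2, a_3 = 4/3, a_4 = 77/24, a_5 = -8/15.

a_(n+2) = (-n(n-1) + 3 n - 11) / ((n+1)(n+2)) * a_n; check: a_0 = 1, a_1 = -1, a_2 = -11/2, a_3 = 4/3, a_4 = 77/24, a_5 = -8/15


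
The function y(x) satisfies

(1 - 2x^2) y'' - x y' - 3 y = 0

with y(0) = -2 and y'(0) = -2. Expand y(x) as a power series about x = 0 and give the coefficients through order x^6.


Ansatz: y(x) = sum_{n>=0} a_n x^n, so y'(x) = sum_{n>=1} n a_n x^(n-1) and y''(x) = sum_{n>=2} n(n-1) a_n x^(n-2).
Substitute into P(x) y'' + Q(x) y' + R(x) y = 0 with P(x) = 1 - 2x^2, Q(x) = -x, R(x) = -3, and match powers of x.
Initial conditions: a_0 = -2, a_1 = -2.
Setting the coefficient of each power of x to zero and solving order by order (substituting the coefficients already found):
  x^0: 2 a_2 - 3 a_0 = 0  ->  2 a_2 = 3 a_0 = -6  ->  a_2 = -3
  x^1: 6 a_3 - 4 a_1 = 0  ->  6 a_3 = 4 a_1 = -8  ->  a_3 = -4/3
  x^2: 12 a_4 - 9 a_2 = 0  ->  12 a_4 = 9 a_2 = -27  ->  a_4 = -9/4
  x^3: 20 a_5 - 18 a_3 = 0  ->  20 a_5 = 18 a_3 = -24  ->  a_5 = -6/5
  x^4: 30 a_6 - 31 a_4 = 0  ->  30 a_6 = 31 a_4 = -279/4  ->  a_6 = -93/40
Truncated series: y(x) = -2 - 2 x - 3 x^2 - (4/3) x^3 - (9/4) x^4 - (6/5) x^5 - (93/40) x^6 + O(x^7).

a_0 = -2; a_1 = -2; a_2 = -3; a_3 = -4/3; a_4 = -9/4; a_5 = -6/5; a_6 = -93/40


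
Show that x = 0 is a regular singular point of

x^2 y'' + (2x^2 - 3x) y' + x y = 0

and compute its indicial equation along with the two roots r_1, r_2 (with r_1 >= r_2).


Divide by x^2 to reach normal form y'' + P_1(x) y' + P_2(x) y = 0 with P_1(x) = 2 - 3/x and P_2(x) = 1/x.
x = 0 is a singular point because the y'-coefficient 2 - 3/x has a pole at x = 0 and the y-coefficient 1/x has a pole at x = 0.
It is a regular singular point because x P_1(x) = p(x) = 2x - 3 and x^2 P_2(x) = q(x) = x are polynomials, hence analytic at x = 0.
p(0) = -3,  q(0) = 0.
Indicial equation: r(r-1) + p(0) r + q(0) = 0, i.e. r^2 + (p(0) - 1) r + q(0) = 0, i.e. r^2 - 4 r = 0.
Discriminant: (-4)^2 - 4(0) = 16, so r = (4 ± 4)/2.
Solving: r_1 = 4, r_2 = 0.

indicial: r^2 - 4 r = 0; roots r_1 = 4, r_2 = 0


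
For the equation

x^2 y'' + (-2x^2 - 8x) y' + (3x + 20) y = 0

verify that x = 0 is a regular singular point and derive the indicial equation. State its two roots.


Divide by x^2 to reach normal form y'' + P_1(x) y' + P_2(x) y = 0 with P_1(x) = -2 - 8/x and P_2(x) = 3/x + 20/x^2.
x = 0 is a singular point because the y'-coefficient -2 - 8/x has a pole at x = 0 and the y-coefficient 3/x + 20/x^2 has a pole at x = 0.
It is a regular singular point because x P_1(x) = p(x) = -2x - 8 and x^2 P_2(x) = q(x) = 3x + 20 are polynomials, hence analytic at x = 0.
p(0) = -8,  q(0) = 20.
Indicial equation: r(r-1) + p(0) r + q(0) = 0, i.e. r^2 + (p(0) - 1) r + q(0) = 0, i.e. r^2 - 9 r + 20 = 0.
Discriminant: (-9)^2 - 4(20) = 1, so r = (9 ± 1)/2.
Solving: r_1 = 5, r_2 = 4.

indicial: r^2 - 9 r + 20 = 0; roots r_1 = 5, r_2 = 4


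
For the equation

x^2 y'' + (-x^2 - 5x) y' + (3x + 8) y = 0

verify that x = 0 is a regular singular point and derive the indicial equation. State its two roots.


Divide by x^2 to reach normal form y'' + P_1(x) y' + P_2(x) y = 0 with P_1(x) = -1 - 5/x and P_2(x) = 3/x + 8/x^2.
x = 0 is a singular point because the y'-coefficient -1 - 5/x has a pole at x = 0 and the y-coefficient 3/x + 8/x^2 has a pole at x = 0.
It is a regular singular point because x P_1(x) = p(x) = -x - 5 and x^2 P_2(x) = q(x) = 3x + 8 are polynomials, hence analytic at x = 0.
p(0) = -5,  q(0) = 8.
Indicial equation: r(r-1) + p(0) r + q(0) = 0, i.e. r^2 + (p(0) - 1) r + q(0) = 0, i.e. r^2 - 6 r + 8 = 0.
Discriminant: (-6)^2 - 4(8) = 4, so r = (6 ± 2)/2.
Solving: r_1 = 4, r_2 = 2.

indicial: r^2 - 6 r + 8 = 0; roots r_1 = 4, r_2 = 2


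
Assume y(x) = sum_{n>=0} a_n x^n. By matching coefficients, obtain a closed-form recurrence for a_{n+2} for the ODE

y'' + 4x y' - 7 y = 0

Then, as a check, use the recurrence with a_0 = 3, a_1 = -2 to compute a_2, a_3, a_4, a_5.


Substitute y = sum_n a_n x^n.
y''(x) has coefficient (n+2)(n+1) a_{n+2} at x^n;
4 x y'(x) has coefficient 4 n a_n at x^n (shift);
-7 y(x) has coefficient -7 a_n at x^n.
Matching x^n: (n+2)(n+1) a_{n+2} + (4n - 7) a_n = 0.
Thus a_{n+2} = (-4n + 7) / ((n+1)(n+2)) * a_n.

Check with a_0 = 3, a_1 = -2 (apply the recurrence for n = 0, 1, 2, 3): a_0 = 3, a_1 = -2, a_2 = 21/2, a_3 = -1, a_4 = -7/8, a_5 = 1/4.

a_(n+2) = (-4n + 7) / ((n+1)(n+2)) * a_n; check: a_0 = 3, a_1 = -2, a_2 = 21/2, a_3 = -1, a_4 = -7/8, a_5 = 1/4


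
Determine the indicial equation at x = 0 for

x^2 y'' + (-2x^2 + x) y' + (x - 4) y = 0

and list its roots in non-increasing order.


Divide by x^2 to reach normal form y'' + P_1(x) y' + P_2(x) y = 0 with P_1(x) = -2 + 1/x and P_2(x) = 1/x - 4/x^2.
x = 0 is a singular point because the y'-coefficient -2 + 1/x has a pole at x = 0 and the y-coefficient 1/x - 4/x^2 has a pole at x = 0.
It is a regular singular point because x P_1(x) = p(x) = 1 - 2x and x^2 P_2(x) = q(x) = x - 4 are polynomials, hence analytic at x = 0.
p(0) = 1,  q(0) = -4.
Indicial equation: r(r-1) + p(0) r + q(0) = 0, i.e. r^2 + (p(0) - 1) r + q(0) = 0, i.e. r^2 - 4 = 0.
Discriminant: (0)^2 - 4(-4) = 16, so r = (0 ± 4)/2.
Solving: r_1 = 2, r_2 = -2.

indicial: r^2 - 4 = 0; roots r_1 = 2, r_2 = -2


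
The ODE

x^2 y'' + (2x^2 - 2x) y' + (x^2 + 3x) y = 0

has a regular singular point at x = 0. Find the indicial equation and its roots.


Divide by x^2 to reach normal form y'' + P_1(x) y' + P_2(x) y = 0 with P_1(x) = 2 - 2/x and P_2(x) = 1 + 3/x.
x = 0 is a singular point because the y'-coefficient 2 - 2/x has a pole at x = 0 and the y-coefficient 1 + 3/x has a pole at x = 0.
It is a regular singular point because x P_1(x) = p(x) = 2x - 2 and x^2 P_2(x) = q(x) = x^2 + 3x are polynomials, hence analytic at x = 0.
p(0) = -2,  q(0) = 0.
Indicial equation: r(r-1) + p(0) r + q(0) = 0, i.e. r^2 + (p(0) - 1) r + q(0) = 0, i.e. r^2 - 3 r = 0.
Discriminant: (-3)^2 - 4(0) = 9, so r = (3 ± 3)/2.
Solving: r_1 = 3, r_2 = 0.

indicial: r^2 - 3 r = 0; roots r_1 = 3, r_2 = 0


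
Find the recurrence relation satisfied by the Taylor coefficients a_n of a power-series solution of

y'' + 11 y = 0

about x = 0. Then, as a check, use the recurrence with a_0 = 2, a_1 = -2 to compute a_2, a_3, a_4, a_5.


Substitute y = sum_n a_n x^n into y'' + (const) y = 0.
y''(x) = sum_{n>=0} (n+2)(n+1) a_{n+2} x^n.
The ODE becomes sum_n [(n+2)(n+1) a_{n+2} + 11 a_n] x^n = 0.
Setting each coefficient to zero gives the recurrence:
  (n+2)(n+1) a_{n+2} + 11 a_n = 0,
  a_{n+2} = -11 / ((n+1)(n+2)) a_n.

Check with a_0 = 2, a_1 = -2 (apply the recurrence for n = 0, 1, 2, 3): a_0 = 2, a_1 = -2, a_2 = -11, a_3 = 11/3, a_4 = 121/12, a_5 = -121/60.

a_{n+2} = -11/((n+1)(n+2)) * a_n; check: a_0 = 2, a_1 = -2, a_2 = -11, a_3 = 11/3, a_4 = 121/12, a_5 = -121/60


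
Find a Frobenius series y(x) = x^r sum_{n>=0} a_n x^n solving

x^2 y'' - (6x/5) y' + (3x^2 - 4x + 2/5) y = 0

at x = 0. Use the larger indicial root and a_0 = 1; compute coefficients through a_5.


Write in Frobenius form y'' + (p(x)/x) y' + (q(x)/x^2) y = 0:
  p(x) = -6/5,  q(x) = 3x^2 - 4x + 2/5.
Indicial equation: r(r-1) + (-6/5) r + (2/5) = 0 -> roots r_1 = 2, r_2 = 1/5.
Take r = r_1 = 2. Let y(x) = x^r sum_{n>=0} a_n x^n with a_0 = 1.
Substitute y = x^r sum a_n x^n and match x^{r+n}. The recurrence is
  D(n) a_n - 4 a_{n-1} + 3 a_{n-2} = 0,  where D(n) = (r+n)(r+n-1) + (-6/5)(r+n) + (2/5).
  a_n = [4 a_{n-1} - 3 a_{n-2}] / D(n).
Since the indicial polynomial factors as (r - r_1)(r - r_2), D(n) = (r_1 + n - r_1)(r_1 + n - r_2) = n(n + 9/5).
Evaluating step by step (a_0 = 1):
  n = 1: D(1) = 1(1 + 9/5) = 14/5; numerator = 4(1) = 4; a_1 = (4)/(14/5) = 10/7
  n = 2: D(2) = 2(2 + 9/5) = 38/5; numerator = 4(10/7) - 3(1) = 19/7; a_2 = (19/7)/(38/5) = 5/14
  n = 3: D(3) = 3(3 + 9/5) = 72/5; numerator = 4(5/14) - 3(10/7) = -20/7; a_3 = (-20/7)/(72/5) = -25/126
  n = 4: D(4) = 4(4 + 9/5) = 116/5; numerator = 4(-25/126) - 3(5/14) = -235/126; a_4 = (-235/126)/(116/5) = -1175/14616
  n = 5: D(5) = 5(5 + 9/5) = 34; numerator = 4(-1175/14616) - 3(-25/126) = 500/1827; a_5 = (500/1827)/(34) = 250/31059

r = 2; a_0 = 1; a_1 = 10/7; a_2 = 5/14; a_3 = -25/126; a_4 = -1175/14616; a_5 = 250/31059


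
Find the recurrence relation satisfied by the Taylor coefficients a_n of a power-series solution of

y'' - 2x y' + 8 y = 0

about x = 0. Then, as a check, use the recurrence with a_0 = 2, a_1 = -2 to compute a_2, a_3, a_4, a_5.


Substitute y = sum_n a_n x^n.
y''(x) has coefficient (n+2)(n+1) a_{n+2} at x^n;
-2 x y'(x) has coefficient -2 n a_n at x^n (shift);
8 y(x) has coefficient 8 a_n at x^n.
Matching x^n: (n+2)(n+1) a_{n+2} + (-2n + 8) a_n = 0.
Thus a_{n+2} = (2n - 8) / ((n+1)(n+2)) * a_n.

Check with a_0 = 2, a_1 = -2 (apply the recurrence for n = 0, 1, 2, 3): a_0 = 2, a_1 = -2, a_2 = -8, a_3 = 2, a_4 = 8/3, a_5 = -1/5.

a_(n+2) = (2n - 8) / ((n+1)(n+2)) * a_n; check: a_0 = 2, a_1 = -2, a_2 = -8, a_3 = 2, a_4 = 8/3, a_5 = -1/5


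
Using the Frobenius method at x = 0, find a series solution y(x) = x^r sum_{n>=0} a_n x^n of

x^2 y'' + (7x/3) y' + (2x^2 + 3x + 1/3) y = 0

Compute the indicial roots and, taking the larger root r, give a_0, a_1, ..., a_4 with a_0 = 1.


Write in Frobenius form y'' + (p(x)/x) y' + (q(x)/x^2) y = 0:
  p(x) = 7/3,  q(x) = 2x^2 + 3x + 1/3.
Indicial equation: r(r-1) + (7/3) r + (1/3) = 0 -> roots r_1 = -1/3, r_2 = -1.
Take r = r_1 = -1/3. Let y(x) = x^r sum_{n>=0} a_n x^n with a_0 = 1.
Substitute y = x^r sum a_n x^n and match x^{r+n}. The recurrence is
  D(n) a_n + 3 a_{n-1} + 2 a_{n-2} = 0,  where D(n) = (r+n)(r+n-1) + (7/3)(r+n) + (1/3).
  a_n = [-3 a_{n-1} - 2 a_{n-2}] / D(n).
Since the indicial polynomial factors as (r - r_1)(r - r_2), D(n) = (r_1 + n - r_1)(r_1 + n - r_2) = n(n + 2/3).
Evaluating step by step (a_0 = 1):
  n = 1: D(1) = 1(1 + 2/3) = 5/3; numerator = -3(1) = -3; a_1 = (-3)/(5/3) = -9/5
  n = 2: D(2) = 2(2 + 2/3) = 16/3; numerator = -3(-9/5) - 2(1) = 17/5; a_2 = (17/5)/(16/3) = 51/80
  n = 3: D(3) = 3(3 + 2/3) = 11; numerator = -3(51/80) - 2(-9/5) = 27/16; a_3 = (27/16)/(11) = 27/176
  n = 4: D(4) = 4(4 + 2/3) = 56/3; numerator = -3(27/176) - 2(51/80) = -1527/880; a_4 = (-1527/880)/(56/3) = -4581/49280

r = -1/3; a_0 = 1; a_1 = -9/5; a_2 = 51/80; a_3 = 27/176; a_4 = -4581/49280


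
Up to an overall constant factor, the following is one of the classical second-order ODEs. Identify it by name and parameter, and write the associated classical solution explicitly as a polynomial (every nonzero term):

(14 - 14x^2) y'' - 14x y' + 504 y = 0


All three coefficients share the factor 14; dividing through by 14 gives  (1 - x^2) y'' - x y' + 36 y = 0.
This matches the Chebyshev equation (1 - x^2) y'' - x y' + n^2 y = 0 (note the -x y' term, not -2x y') with n^2 = 36, so n = 6; the polynomial solution is T_6(x).
With y = sum_k a_k x^k, matching x^k gives (k+2)(k+1) a_{k+2} = (k^2 - n^2) a_k = (k - 6)(k + 6) a_k. The right side vanishes at k = 6, so the series with the parity of 6 terminates at degree 6.
Standard normalization: leading coefficient of T_n is 2^(n-1), so a_6 = 2^5 = 32. Work downward with a_k = (k+1)(k+2) a_{k+2} / ((k - 6)(k + 6)):
  a_4 = (5)(6)(32) / ((4 - 6)(4 + 6)) = 960/(-20) = -48
  a_2 = (3)(4)(-48) / ((2 - 6)(2 + 6)) = -576/(-32) = 18
  a_0 = (1)(2)(18) / ((0 - 6)(0 + 6)) = 36/(-36) = -1
Hence T_6(x) = 32 x^6 - 48 x^4 + 18 x^2 - 1.

T_6(x); series = 32 x^6 - 48 x^4 + 18 x^2 - 1


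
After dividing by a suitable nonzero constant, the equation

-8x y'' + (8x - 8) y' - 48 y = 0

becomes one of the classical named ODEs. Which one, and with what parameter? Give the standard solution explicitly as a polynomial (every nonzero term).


All three coefficients share the factor -8; dividing through by -8 gives  x y'' + (1 - x) y' + 6 y = 0.
This matches the Laguerre equation x y'' + (1 - x) y' + n y = 0 with n = 6; the polynomial solution is L_6(x).
With y = sum_k a_k x^k, matching x^k gives (k+1)k a_{k+1} + (k+1) a_{k+1} - k a_k + n a_k = 0, i.e. (k+1)^2 a_{k+1} = (k - n) a_k = (k - 6) a_k. The right side vanishes at k = 6, so the series terminates at degree 6.
Standard normalization L_n(0) = 1 gives a_0 = 1. Work upward with a_{k+1} = (k - 6) a_k / (k+1)^2:
  a_1 = (0 - 6)(1) / 1^2 = -6/1 = -6
  a_2 = (1 - 6)(-6) / 2^2 = 30/4 = 15/2
  a_3 = (2 - 6)(15/2) / 3^2 = -30/9 = -10/3
  a_4 = (3 - 6)(-10/3) / 4^2 = 10/16 = 5/8
  a_5 = (4 - 6)(5/8) / 5^2 = (-5/4)/25 = -1/20
  a_6 = (5 - 6)(-1/20) / 6^2 = (1/20)/36 = 1/720
Hence L_6(x) = x^6/720 - x^5/20 + 5 x^4/8 - 10 x^3/3 + 15 x^2/2 - 6 x + 1.

L_6(x); series = x^6/720 - x^5/20 + 5 x^4/8 - 10 x^3/3 + 15 x^2/2 - 6 x + 1


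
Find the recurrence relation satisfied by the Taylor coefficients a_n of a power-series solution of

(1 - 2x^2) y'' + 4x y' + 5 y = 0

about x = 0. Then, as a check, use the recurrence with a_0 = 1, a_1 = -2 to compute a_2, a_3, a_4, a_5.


Substitute y = sum_n a_n x^n.
(1 - 2 x^2) y'' contributes (n+2)(n+1) a_{n+2} - 2 n(n-1) a_n at x^n.
4 x y'(x) contributes 4 n a_n at x^n.
5 y(x) contributes 5 a_n at x^n.
Matching x^n: (n+2)(n+1) a_{n+2} + (-2 n(n-1) + 4 n + 5) a_n = 0.
Thus a_{n+2} = (2 n(n-1) - 4 n - 5) / ((n+1)(n+2)) * a_n.

Check with a_0 = 1, a_1 = -2 (apply the recurrence for n = 0, 1, 2, 3): a_0 = 1, a_1 = -2, a_2 = -5/2, a_3 = 3, a_4 = 15/8, a_5 = -3/4.

a_(n+2) = (2 n(n-1) - 4 n - 5) / ((n+1)(n+2)) * a_n; check: a_0 = 1, a_1 = -2, a_2 = -5/2, a_3 = 3, a_4 = 15/8, a_5 = -3/4


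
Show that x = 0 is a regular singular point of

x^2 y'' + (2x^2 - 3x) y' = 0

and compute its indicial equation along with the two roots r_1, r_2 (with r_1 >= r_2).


Divide by x^2 to reach normal form y'' + P_1(x) y' + P_2(x) y = 0 with P_1(x) = 2 - 3/x and P_2(x) = 0.
x = 0 is a singular point because the y'-coefficient 2 - 3/x has a pole at x = 0.
It is a regular singular point because x P_1(x) = p(x) = 2x - 3 and x^2 P_2(x) = q(x) = 0 are polynomials, hence analytic at x = 0.
p(0) = -3,  q(0) = 0.
Indicial equation: r(r-1) + p(0) r + q(0) = 0, i.e. r^2 + (p(0) - 1) r + q(0) = 0, i.e. r^2 - 4 r = 0.
Discriminant: (-4)^2 - 4(0) = 16, so r = (4 ± 4)/2.
Solving: r_1 = 4, r_2 = 0.

indicial: r^2 - 4 r = 0; roots r_1 = 4, r_2 = 0


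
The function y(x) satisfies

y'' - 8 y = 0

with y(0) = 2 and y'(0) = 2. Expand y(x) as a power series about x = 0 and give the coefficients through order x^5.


Ansatz: y(x) = sum_{n>=0} a_n x^n, so y'(x) = sum_{n>=1} n a_n x^(n-1) and y''(x) = sum_{n>=2} n(n-1) a_n x^(n-2).
Substitute into P(x) y'' + Q(x) y' + R(x) y = 0 with P(x) = 1, Q(x) = 0, R(x) = -8, and match powers of x.
Initial conditions: a_0 = 2, a_1 = 2.
Setting the coefficient of each power of x to zero and solving order by order (substituting the coefficients already found):
  x^0: 2 a_2 - 8 a_0 = 0  ->  2 a_2 = 8 a_0 = 16  ->  a_2 = 8
  x^1: 6 a_3 - 8 a_1 = 0  ->  6 a_3 = 8 a_1 = 16  ->  a_3 = 8/3
  x^2: 12 a_4 - 8 a_2 = 0  ->  12 a_4 = 8 a_2 = 64  ->  a_4 = 16/3
  x^3: 20 a_5 - 8 a_3 = 0  ->  20 a_5 = 8 a_3 = 64/3  ->  a_5 = 16/15
Truncated series: y(x) = 2 + 2 x + 8 x^2 + (8/3) x^3 + (16/3) x^4 + (16/15) x^5 + O(x^6).

a_0 = 2; a_1 = 2; a_2 = 8; a_3 = 8/3; a_4 = 16/3; a_5 = 16/15


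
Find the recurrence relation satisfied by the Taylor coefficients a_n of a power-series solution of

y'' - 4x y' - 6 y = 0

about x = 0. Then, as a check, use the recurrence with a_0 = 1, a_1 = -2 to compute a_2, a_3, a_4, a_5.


Substitute y = sum_n a_n x^n.
y''(x) has coefficient (n+2)(n+1) a_{n+2} at x^n;
-4 x y'(x) has coefficient -4 n a_n at x^n (shift);
-6 y(x) has coefficient -6 a_n at x^n.
Matching x^n: (n+2)(n+1) a_{n+2} + (-4n - 6) a_n = 0.
Thus a_{n+2} = (4n + 6) / ((n+1)(n+2)) * a_n.

Check with a_0 = 1, a_1 = -2 (apply the recurrence for n = 0, 1, 2, 3): a_0 = 1, a_1 = -2, a_2 = 3, a_3 = -10/3, a_4 = 7/2, a_5 = -3.

a_(n+2) = (4n + 6) / ((n+1)(n+2)) * a_n; check: a_0 = 1, a_1 = -2, a_2 = 3, a_3 = -10/3, a_4 = 7/2, a_5 = -3


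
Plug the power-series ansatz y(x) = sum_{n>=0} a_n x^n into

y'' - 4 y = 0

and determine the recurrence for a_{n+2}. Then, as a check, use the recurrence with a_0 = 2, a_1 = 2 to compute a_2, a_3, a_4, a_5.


Substitute y = sum_n a_n x^n into y'' + (const) y = 0.
y''(x) = sum_{n>=0} (n+2)(n+1) a_{n+2} x^n.
The ODE becomes sum_n [(n+2)(n+1) a_{n+2} - 4 a_n] x^n = 0.
Setting each coefficient to zero gives the recurrence:
  (n+2)(n+1) a_{n+2} - 4 a_n = 0,
  a_{n+2} = 4 / ((n+1)(n+2)) a_n.

Check with a_0 = 2, a_1 = 2 (apply the recurrence for n = 0, 1, 2, 3): a_0 = 2, a_1 = 2, a_2 = 4, a_3 = 4/3, a_4 = 4/3, a_5 = 4/15.

a_{n+2} = 4/((n+1)(n+2)) * a_n; check: a_0 = 2, a_1 = 2, a_2 = 4, a_3 = 4/3, a_4 = 4/3, a_5 = 4/15


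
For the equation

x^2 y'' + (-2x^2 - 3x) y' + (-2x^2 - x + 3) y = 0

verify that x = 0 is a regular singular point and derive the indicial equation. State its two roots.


Divide by x^2 to reach normal form y'' + P_1(x) y' + P_2(x) y = 0 with P_1(x) = -2 - 3/x and P_2(x) = -2 - 1/x + 3/x^2.
x = 0 is a singular point because the y'-coefficient -2 - 3/x has a pole at x = 0 and the y-coefficient -2 - 1/x + 3/x^2 has a pole at x = 0.
It is a regular singular point because x P_1(x) = p(x) = -2x - 3 and x^2 P_2(x) = q(x) = -2x^2 - x + 3 are polynomials, hence analytic at x = 0.
p(0) = -3,  q(0) = 3.
Indicial equation: r(r-1) + p(0) r + q(0) = 0, i.e. r^2 + (p(0) - 1) r + q(0) = 0, i.e. r^2 - 4 r + 3 = 0.
Discriminant: (-4)^2 - 4(3) = 4, so r = (4 ± 2)/2.
Solving: r_1 = 3, r_2 = 1.

indicial: r^2 - 4 r + 3 = 0; roots r_1 = 3, r_2 = 1


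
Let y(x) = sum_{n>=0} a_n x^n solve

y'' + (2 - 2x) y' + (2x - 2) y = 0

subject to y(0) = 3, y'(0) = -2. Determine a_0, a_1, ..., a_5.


Ansatz: y(x) = sum_{n>=0} a_n x^n, so y'(x) = sum_{n>=1} n a_n x^(n-1) and y''(x) = sum_{n>=2} n(n-1) a_n x^(n-2).
Substitute into P(x) y'' + Q(x) y' + R(x) y = 0 with P(x) = 1, Q(x) = 2 - 2x, R(x) = 2x - 2, and match powers of x.
Initial conditions: a_0 = 3, a_1 = -2.
Setting the coefficient of each power of x to zero and solving order by order (substituting the coefficients already found):
  x^0: 2 a_2 + 2 a_1 - 2 a_0 = 0  ->  2 a_2 = -2 a_1 + 2 a_0 = 10  ->  a_2 = 5
  x^1: 6 a_3 + 4 a_2 - 4 a_1 + 2 a_0 = 0  ->  6 a_3 = -4 a_2 + 4 a_1 - 2 a_0 = -34  ->  a_3 = -17/3
  x^2: 12 a_4 + 6 a_3 - 6 a_2 + 2 a_1 = 0  ->  12 a_4 = -6 a_3 + 6 a_2 - 2 a_1 = 68  ->  a_4 = 17/3
  x^3: 20 a_5 + 8 a_4 - 8 a_3 + 2 a_2 = 0  ->  20 a_5 = -8 a_4 + 8 a_3 - 2 a_2 = -302/3  ->  a_5 = -151/30
Truncated series: y(x) = 3 - 2 x + 5 x^2 - (17/3) x^3 + (17/3) x^4 - (151/30) x^5 + O(x^6).

a_0 = 3; a_1 = -2; a_2 = 5; a_3 = -17/3; a_4 = 17/3; a_5 = -151/30


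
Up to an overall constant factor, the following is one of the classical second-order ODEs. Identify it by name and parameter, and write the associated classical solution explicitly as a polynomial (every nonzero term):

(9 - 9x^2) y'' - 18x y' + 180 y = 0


All three coefficients share the factor 9; dividing through by 9 gives  (1 - x^2) y'' - 2x y' + 20 y = 0.
This matches the Legendre equation (1 - x^2) y'' - 2x y' + n(n+1) y = 0 (note the -2x y' term) with n(n+1) = 20, so n = 4; the polynomial solution is P_4(x).
With y = sum_k a_k x^k, matching x^k gives (k+2)(k+1) a_{k+2} = [k(k+1) - n(n+1)] a_k = (k - 4)(k + 5) a_k. The right side vanishes at k = 4, so the series with the parity of 4 terminates at degree 4.
Standard normalization (P_n(1) = 1): leading coefficient (2n)!/(2^n (n!)^2) = 40320/(16*576) = 35/8, so a_4 = 35/8. Work downward with a_k = (k+1)(k+2) a_{k+2} / ((k - 4)(k + 5)):
  a_2 = (3)(4)(35/8) / ((2 - 4)(2 + 5)) = (105/2)/(-14) = -15/4
  a_0 = (1)(2)(-15/4) / ((0 - 4)(0 + 5)) = (-15/2)/(-20) = 3/8
Hence P_4(x) = 35 x^4/8 - 15 x^2/4 + 3/8.

P_4(x); series = 35 x^4/8 - 15 x^2/4 + 3/8


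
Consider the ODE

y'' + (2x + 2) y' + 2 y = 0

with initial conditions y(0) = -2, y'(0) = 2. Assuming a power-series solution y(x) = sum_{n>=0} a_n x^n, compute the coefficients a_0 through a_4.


Ansatz: y(x) = sum_{n>=0} a_n x^n, so y'(x) = sum_{n>=1} n a_n x^(n-1) and y''(x) = sum_{n>=2} n(n-1) a_n x^(n-2).
Substitute into P(x) y'' + Q(x) y' + R(x) y = 0 with P(x) = 1, Q(x) = 2x + 2, R(x) = 2, and match powers of x.
Initial conditions: a_0 = -2, a_1 = 2.
Setting the coefficient of each power of x to zero and solving order by order (substituting the coefficients already found):
  x^0: 2 a_2 + 2 a_1 + 2 a_0 = 0  ->  2 a_2 = -2 a_1 - 2 a_0 = 0  ->  a_2 = 0
  x^1: 6 a_3 + 4 a_2 + 4 a_1 = 0  ->  6 a_3 = -4 a_2 - 4 a_1 = -8  ->  a_3 = -4/3
  x^2: 12 a_4 + 6 a_3 + 6 a_2 = 0  ->  12 a_4 = -6 a_3 - 6 a_2 = 8  ->  a_4 = 2/3
Truncated series: y(x) = -2 + 2 x - (4/3) x^3 + (2/3) x^4 + O(x^5).

a_0 = -2; a_1 = 2; a_2 = 0; a_3 = -4/3; a_4 = 2/3


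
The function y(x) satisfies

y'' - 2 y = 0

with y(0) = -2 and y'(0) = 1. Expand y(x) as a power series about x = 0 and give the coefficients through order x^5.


Ansatz: y(x) = sum_{n>=0} a_n x^n, so y'(x) = sum_{n>=1} n a_n x^(n-1) and y''(x) = sum_{n>=2} n(n-1) a_n x^(n-2).
Substitute into P(x) y'' + Q(x) y' + R(x) y = 0 with P(x) = 1, Q(x) = 0, R(x) = -2, and match powers of x.
Initial conditions: a_0 = -2, a_1 = 1.
Setting the coefficient of each power of x to zero and solving order by order (substituting the coefficients already found):
  x^0: 2 a_2 - 2 a_0 = 0  ->  2 a_2 = 2 a_0 = -4  ->  a_2 = -2
  x^1: 6 a_3 - 2 a_1 = 0  ->  6 a_3 = 2 a_1 = 2  ->  a_3 = 1/3
  x^2: 12 a_4 - 2 a_2 = 0  ->  12 a_4 = 2 a_2 = -4  ->  a_4 = -1/3
  x^3: 20 a_5 - 2 a_3 = 0  ->  20 a_5 = 2 a_3 = 2/3  ->  a_5 = 1/30
Truncated series: y(x) = -2 + x - 2 x^2 + (1/3) x^3 - (1/3) x^4 + (1/30) x^5 + O(x^6).

a_0 = -2; a_1 = 1; a_2 = -2; a_3 = 1/3; a_4 = -1/3; a_5 = 1/30


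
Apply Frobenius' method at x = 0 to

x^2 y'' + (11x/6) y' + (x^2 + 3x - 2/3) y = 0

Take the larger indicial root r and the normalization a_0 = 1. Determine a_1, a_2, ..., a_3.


Write in Frobenius form y'' + (p(x)/x) y' + (q(x)/x^2) y = 0:
  p(x) = 11/6,  q(x) = x^2 + 3x - 2/3.
Indicial equation: r(r-1) + (11/6) r + (-2/3) = 0 -> roots r_1 = 1/2, r_2 = -4/3.
Take r = r_1 = 1/2. Let y(x) = x^r sum_{n>=0} a_n x^n with a_0 = 1.
Substitute y = x^r sum a_n x^n and match x^{r+n}. The recurrence is
  D(n) a_n + 3 a_{n-1} + 1 a_{n-2} = 0,  where D(n) = (r+n)(r+n-1) + (11/6)(r+n) + (-2/3).
  a_n = [-3 a_{n-1} - 1 a_{n-2}] / D(n).
Since the indicial polynomial factors as (r - r_1)(r - r_2), D(n) = (r_1 + n - r_1)(r_1 + n - r_2) = n(n + 11/6).
Evaluating step by step (a_0 = 1):
  n = 1: D(1) = 1(1 + 11/6) = 17/6; numerator = -3(1) = -3; a_1 = (-3)/(17/6) = -18/17
  n = 2: D(2) = 2(2 + 11/6) = 23/3; numerator = -3(-18/17) - 1(1) = 37/17; a_2 = (37/17)/(23/3) = 111/391
  n = 3: D(3) = 3(3 + 11/6) = 29/2; numerator = -3(111/391) - 1(-18/17) = 81/391; a_3 = (81/391)/(29/2) = 162/11339

r = 1/2; a_0 = 1; a_1 = -18/17; a_2 = 111/391; a_3 = 162/11339


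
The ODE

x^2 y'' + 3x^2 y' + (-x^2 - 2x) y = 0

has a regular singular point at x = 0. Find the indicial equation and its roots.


Divide by x^2 to reach normal form y'' + P_1(x) y' + P_2(x) y = 0 with P_1(x) = 3 and P_2(x) = -1 - 2/x.
x = 0 is a singular point because the y-coefficient -1 - 2/x has a pole at x = 0.
It is a regular singular point because x P_1(x) = p(x) = 3x and x^2 P_2(x) = q(x) = -x^2 - 2x are polynomials, hence analytic at x = 0.
p(0) = 0,  q(0) = 0.
Indicial equation: r(r-1) + p(0) r + q(0) = 0, i.e. r^2 + (p(0) - 1) r + q(0) = 0, i.e. r^2 - 1 r = 0.
Discriminant: (-1)^2 - 4(0) = 1, so r = (1 ± 1)/2.
Solving: r_1 = 1, r_2 = 0.

indicial: r^2 - 1 r = 0; roots r_1 = 1, r_2 = 0


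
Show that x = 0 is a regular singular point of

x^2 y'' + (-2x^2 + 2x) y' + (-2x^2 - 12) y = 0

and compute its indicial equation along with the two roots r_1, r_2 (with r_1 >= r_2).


Divide by x^2 to reach normal form y'' + P_1(x) y' + P_2(x) y = 0 with P_1(x) = -2 + 2/x and P_2(x) = -2 - 12/x^2.
x = 0 is a singular point because the y'-coefficient -2 + 2/x has a pole at x = 0 and the y-coefficient -2 - 12/x^2 has a pole at x = 0.
It is a regular singular point because x P_1(x) = p(x) = 2 - 2x and x^2 P_2(x) = q(x) = -2x^2 - 12 are polynomials, hence analytic at x = 0.
p(0) = 2,  q(0) = -12.
Indicial equation: r(r-1) + p(0) r + q(0) = 0, i.e. r^2 + (p(0) - 1) r + q(0) = 0, i.e. r^2 + 1 r - 12 = 0.
Discriminant: (1)^2 - 4(-12) = 49, so r = (-1 ± 7)/2.
Solving: r_1 = 3, r_2 = -4.

indicial: r^2 + 1 r - 12 = 0; roots r_1 = 3, r_2 = -4


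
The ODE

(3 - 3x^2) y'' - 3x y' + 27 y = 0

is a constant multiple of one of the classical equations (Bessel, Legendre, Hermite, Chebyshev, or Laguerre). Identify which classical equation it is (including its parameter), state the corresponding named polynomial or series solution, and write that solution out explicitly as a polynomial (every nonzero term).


All three coefficients share the factor 3; dividing through by 3 gives  (1 - x^2) y'' - x y' + 9 y = 0.
This matches the Chebyshev equation (1 - x^2) y'' - x y' + n^2 y = 0 (note the -x y' term, not -2x y') with n^2 = 9, so n = 3; the polynomial solution is T_3(x).
With y = sum_k a_k x^k, matching x^k gives (k+2)(k+1) a_{k+2} = (k^2 - n^2) a_k = (k - 3)(k + 3) a_k. The right side vanishes at k = 3, so the series with the parity of 3 terminates at degree 3.
Standard normalization: leading coefficient of T_n is 2^(n-1), so a_3 = 2^2 = 4. Work downward with a_k = (k+1)(k+2) a_{k+2} / ((k - 3)(k + 3)):
  a_1 = (2)(3)(4) / ((1 - 3)(1 + 3)) = 24/(-8) = -3
Hence T_3(x) = 4 x^3 - 3 x.

T_3(x); series = 4 x^3 - 3 x


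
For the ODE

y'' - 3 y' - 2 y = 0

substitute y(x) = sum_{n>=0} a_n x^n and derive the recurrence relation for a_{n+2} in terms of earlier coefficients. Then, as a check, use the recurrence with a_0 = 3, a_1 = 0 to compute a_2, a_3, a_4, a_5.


Substitute y = sum_n a_n x^n.
y''(x) has coefficient (n+2)(n+1) a_{n+2} at x^n;
-3 y'(x) has coefficient -3 (n+1) a_{n+1} at x^n;
-2 y(x) has coefficient -2 a_n at x^n.
Matching x^n: (n+2)(n+1) a_{n+2} - 3 (n+1) a_{n+1} - 2 a_n = 0.
Thus a_{n+2} = [3 (n+1) a_{n+1} + 2 a_n] / ((n+1)(n+2)).

Check with a_0 = 3, a_1 = 0 (apply the recurrence for n = 0, 1, 2, 3): a_0 = 3, a_1 = 0, a_2 = 3, a_3 = 3, a_4 = 11/4, a_5 = 39/20.

a_(n+2) = [3 (n+1) a_(n+1) + 2 a_n] / ((n+1)(n+2)); check: a_0 = 3, a_1 = 0, a_2 = 3, a_3 = 3, a_4 = 11/4, a_5 = 39/20


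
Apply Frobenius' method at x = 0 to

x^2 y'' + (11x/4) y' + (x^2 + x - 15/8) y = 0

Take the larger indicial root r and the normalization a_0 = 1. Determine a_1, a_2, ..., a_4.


Write in Frobenius form y'' + (p(x)/x) y' + (q(x)/x^2) y = 0:
  p(x) = 11/4,  q(x) = x^2 + x - 15/8.
Indicial equation: r(r-1) + (11/4) r + (-15/8) = 0 -> roots r_1 = 3/4, r_2 = -5/2.
Take r = r_1 = 3/4. Let y(x) = x^r sum_{n>=0} a_n x^n with a_0 = 1.
Substitute y = x^r sum a_n x^n and match x^{r+n}. The recurrence is
  D(n) a_n + 1 a_{n-1} + 1 a_{n-2} = 0,  where D(n) = (r+n)(r+n-1) + (11/4)(r+n) + (-15/8).
  a_n = [-1 a_{n-1} - 1 a_{n-2}] / D(n).
Since the indicial polynomial factors as (r - r_1)(r - r_2), D(n) = (r_1 + n - r_1)(r_1 + n - r_2) = n(n + 13/4).
Evaluating step by step (a_0 = 1):
  n = 1: D(1) = 1(1 + 13/4) = 17/4; numerator = -1(1) = -1; a_1 = (-1)/(17/4) = -4/17
  n = 2: D(2) = 2(2 + 13/4) = 21/2; numerator = -1(-4/17) - 1(1) = -13/17; a_2 = (-13/17)/(21/2) = -26/357
  n = 3: D(3) = 3(3 + 13/4) = 75/4; numerator = -1(-26/357) - 1(-4/17) = 110/357; a_3 = (110/357)/(75/4) = 88/5355
  n = 4: D(4) = 4(4 + 13/4) = 29; numerator = -1(88/5355) - 1(-26/357) = 302/5355; a_4 = (302/5355)/(29) = 302/155295

r = 3/4; a_0 = 1; a_1 = -4/17; a_2 = -26/357; a_3 = 88/5355; a_4 = 302/155295


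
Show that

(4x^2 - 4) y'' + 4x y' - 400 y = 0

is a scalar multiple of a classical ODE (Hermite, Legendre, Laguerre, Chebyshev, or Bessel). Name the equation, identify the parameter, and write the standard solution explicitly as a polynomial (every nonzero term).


All three coefficients share the factor -4; dividing through by -4 gives  (1 - x^2) y'' - x y' + 100 y = 0.
This matches the Chebyshev equation (1 - x^2) y'' - x y' + n^2 y = 0 (note the -x y' term, not -2x y') with n^2 = 100, so n = 10; the polynomial solution is T_10(x).
With y = sum_k a_k x^k, matching x^k gives (k+2)(k+1) a_{k+2} = (k^2 - n^2) a_k = (k - 10)(k + 10) a_k. The right side vanishes at k = 10, so the series with the parity of 10 terminates at degree 10.
Standard normalization: leading coefficient of T_n is 2^(n-1), so a_10 = 2^9 = 512. Work downward with a_k = (k+1)(k+2) a_{k+2} / ((k - 10)(k + 10)):
  a_8 = (9)(10)(512) / ((8 - 10)(8 + 10)) = 46080/(-36) = -1280
  a_6 = (7)(8)(-1280) / ((6 - 10)(6 + 10)) = -71680/(-64) = 1120
  a_4 = (5)(6)(1120) / ((4 - 10)(4 + 10)) = 33600/(-84) = -400
  a_2 = (3)(4)(-400) / ((2 - 10)(2 + 10)) = -4800/(-96) = 50
  a_0 = (1)(2)(50) / ((0 - 10)(0 + 10)) = 100/(-100) = -1
Hence T_10(x) = 512 x^10 - 1280 x^8 + 1120 x^6 - 400 x^4 + 50 x^2 - 1.

T_10(x); series = 512 x^10 - 1280 x^8 + 1120 x^6 - 400 x^4 + 50 x^2 - 1


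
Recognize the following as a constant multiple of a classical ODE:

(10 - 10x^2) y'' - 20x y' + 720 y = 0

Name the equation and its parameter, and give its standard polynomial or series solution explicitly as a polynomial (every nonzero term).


All three coefficients share the factor 10; dividing through by 10 gives  (1 - x^2) y'' - 2x y' + 72 y = 0.
This matches the Legendre equation (1 - x^2) y'' - 2x y' + n(n+1) y = 0 (note the -2x y' term) with n(n+1) = 72, so n = 8; the polynomial solution is P_8(x).
With y = sum_k a_k x^k, matching x^k gives (k+2)(k+1) a_{k+2} = [k(k+1) - n(n+1)] a_k = (k - 8)(k + 9) a_k. The right side vanishes at k = 8, so the series with the parity of 8 terminates at degree 8.
Standard normalization (P_n(1) = 1): leading coefficient (2n)!/(2^n (n!)^2) = 20922789888000/(256*1625702400) = 6435/128, so a_8 = 6435/128. Work downward with a_k = (k+1)(k+2) a_{k+2} / ((k - 8)(k + 9)):
  a_6 = (7)(8)(6435/128) / ((6 - 8)(6 + 9)) = (45045/16)/(-30) = -3003/32
  a_4 = (5)(6)(-3003/32) / ((4 - 8)(4 + 9)) = (-45045/16)/(-52) = 3465/64
  a_2 = (3)(4)(3465/64) / ((2 - 8)(2 + 9)) = (10395/16)/(-66) = -315/32
  a_0 = (1)(2)(-315/32) / ((0 - 8)(0 + 9)) = (-315/16)/(-72) = 35/128
Hence P_8(x) = 6435 x^8/128 - 3003 x^6/32 + 3465 x^4/64 - 315 x^2/32 + 35/128.

P_8(x); series = 6435 x^8/128 - 3003 x^6/32 + 3465 x^4/64 - 315 x^2/32 + 35/128


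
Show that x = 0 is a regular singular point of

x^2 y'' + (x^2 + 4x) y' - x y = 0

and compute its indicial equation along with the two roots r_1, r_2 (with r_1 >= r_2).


Divide by x^2 to reach normal form y'' + P_1(x) y' + P_2(x) y = 0 with P_1(x) = 1 + 4/x and P_2(x) = -1/x.
x = 0 is a singular point because the y'-coefficient 1 + 4/x has a pole at x = 0 and the y-coefficient -1/x has a pole at x = 0.
It is a regular singular point because x P_1(x) = p(x) = x + 4 and x^2 P_2(x) = q(x) = -x are polynomials, hence analytic at x = 0.
p(0) = 4,  q(0) = 0.
Indicial equation: r(r-1) + p(0) r + q(0) = 0, i.e. r^2 + (p(0) - 1) r + q(0) = 0, i.e. r^2 + 3 r = 0.
Discriminant: (3)^2 - 4(0) = 9, so r = (-3 ± 3)/2.
Solving: r_1 = 0, r_2 = -3.

indicial: r^2 + 3 r = 0; roots r_1 = 0, r_2 = -3
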